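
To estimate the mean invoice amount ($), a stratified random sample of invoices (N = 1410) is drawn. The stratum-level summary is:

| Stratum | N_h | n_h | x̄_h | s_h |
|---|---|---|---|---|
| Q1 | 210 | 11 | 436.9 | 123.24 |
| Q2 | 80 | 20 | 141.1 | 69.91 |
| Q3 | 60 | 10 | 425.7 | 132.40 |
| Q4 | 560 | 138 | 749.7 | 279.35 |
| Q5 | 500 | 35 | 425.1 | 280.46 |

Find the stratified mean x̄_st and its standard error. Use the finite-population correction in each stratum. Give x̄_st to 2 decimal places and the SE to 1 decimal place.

x̄_st ≈ 539.69, SE ≈ 19.0

x̄_st = Σ W_h x̄_h = (210·436.9 + 80·141.1 + 60·425.7 + 560·749.7 + 500·425.1)/1410 = 539.68865
V̂(x̄_st) = Σ W_h² (1 − n_h/N_h) s_h²/n_h, with W_h = N_h/N and N = 1410:
  stratum Q1: (210/1410)²·(1 − 11/210)·123.24²/11 = 29.0232
  stratum Q2: (80/1410)²·(1 − 20/80)·69.91²/20 = 0.589999
  stratum Q3: (60/1410)²·(1 − 10/60)·132.40²/10 = 2.6452
  stratum Q4: (560/1410)²·(1 − 138/560)·279.35²/138 = 67.2172
  stratum Q5: (500/1410)²·(1 − 35/500)·280.46²/35 = 262.82
V̂(x̄_st) = 362.296
SE(x̄_st) = √362.296 = 19.0341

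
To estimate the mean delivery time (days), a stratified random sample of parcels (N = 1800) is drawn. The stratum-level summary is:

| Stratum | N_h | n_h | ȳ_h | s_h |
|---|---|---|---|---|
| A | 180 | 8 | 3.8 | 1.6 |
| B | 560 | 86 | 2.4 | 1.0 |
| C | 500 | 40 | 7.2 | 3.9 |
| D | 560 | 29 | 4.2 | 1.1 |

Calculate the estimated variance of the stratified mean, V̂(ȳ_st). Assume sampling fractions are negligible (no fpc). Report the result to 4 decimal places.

V̂(ȳ_st) ≈ 0.0377

V̂(ȳ_st) = Σ W_h² s_h²/n_h, with W_h = N_h/N and N = 1800:
  stratum A: (180/1800)²·1.6²/8 = 0.0032
  stratum B: (560/1800)²·1.0²/86 = 0.00112547
  stratum C: (500/1800)²·3.9²/40 = 0.0293403
  stratum D: (560/1800)²·1.1²/29 = 0.00403848
V̂(ȳ_st) = 0.0377042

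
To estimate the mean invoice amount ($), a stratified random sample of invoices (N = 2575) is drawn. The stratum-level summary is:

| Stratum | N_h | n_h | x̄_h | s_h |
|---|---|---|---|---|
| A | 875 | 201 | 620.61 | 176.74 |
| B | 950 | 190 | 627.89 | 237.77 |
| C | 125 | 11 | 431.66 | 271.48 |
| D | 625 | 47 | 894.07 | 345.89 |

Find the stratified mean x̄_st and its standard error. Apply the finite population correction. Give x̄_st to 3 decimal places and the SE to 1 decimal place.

x̄_st ≈ 680.497, SE ≈ 14.1

x̄_st = Σ W_h x̄_h = (875·620.61 + 950·627.89 + 125·431.66 + 625·894.07)/2575 = 680.49728
V̂(x̄_st) = Σ W_h² (1 − n_h/N_h) s_h²/n_h, with W_h = N_h/N and N = 2575:
  stratum A: (875/2575)²·(1 − 201/875)·176.74²/201 = 13.8225
  stratum B: (950/2575)²·(1 − 190/950)·237.77²/190 = 32.3999
  stratum C: (125/2575)²·(1 − 11/125)·271.48²/11 = 14.3994
  stratum D: (625/2575)²·(1 − 47/625)·345.89²/47 = 138.686
V̂(x̄_st) = 199.307
SE(x̄_st) = √199.307 = 14.1176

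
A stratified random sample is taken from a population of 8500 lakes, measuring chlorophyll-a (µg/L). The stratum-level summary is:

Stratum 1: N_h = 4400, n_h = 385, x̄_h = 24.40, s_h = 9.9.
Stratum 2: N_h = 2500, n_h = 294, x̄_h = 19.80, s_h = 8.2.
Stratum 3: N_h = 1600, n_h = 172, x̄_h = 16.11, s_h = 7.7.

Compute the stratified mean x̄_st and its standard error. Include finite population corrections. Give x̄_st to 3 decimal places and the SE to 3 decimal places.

x̄_st ≈ 21.487, SE ≈ 0.301

x̄_st = Σ W_h x̄_h = (4400·24.40 + 2500·19.80 + 1600·16.11)/8500 = 21.48659
V̂(x̄_st) = Σ W_h² (1 − n_h/N_h) s_h²/n_h, with W_h = N_h/N and N = 8500:
  stratum 1: (4400/8500)²·(1 − 385/4400)·9.9²/385 = 0.0622458
  stratum 2: (2500/8500)²·(1 − 294/2500)·8.2²/294 = 0.0174577
  stratum 3: (1600/8500)²·(1 − 172/1600)·7.7²/172 = 0.0109009
V̂(x̄_st) = 0.0906045
SE(x̄_st) = √0.0906045 = 0.301006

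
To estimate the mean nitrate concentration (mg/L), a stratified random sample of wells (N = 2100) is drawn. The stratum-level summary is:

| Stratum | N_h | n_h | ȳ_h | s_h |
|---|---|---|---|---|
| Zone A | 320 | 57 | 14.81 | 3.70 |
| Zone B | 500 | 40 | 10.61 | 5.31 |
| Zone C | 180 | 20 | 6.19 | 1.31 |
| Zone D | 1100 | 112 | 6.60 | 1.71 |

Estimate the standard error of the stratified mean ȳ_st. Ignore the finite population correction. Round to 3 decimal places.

V̂(ȳ_st) = Σ W_h² s_h²/n_h, with W_h = N_h/N and N = 2100:
  stratum Zone A: (320/2100)²·3.70²/57 = 0.00557686
  stratum Zone B: (500/2100)²·5.31²/40 = 0.0399605
  stratum Zone C: (180/2100)²·1.31²/20 = 0.000630404
  stratum Zone D: (1100/2100)²·1.71²/112 = 0.00716343
V̂(ȳ_st) = 0.0533312
SE(ȳ_st) = √0.0533312 = 0.230935

SE(ȳ_st) ≈ 0.231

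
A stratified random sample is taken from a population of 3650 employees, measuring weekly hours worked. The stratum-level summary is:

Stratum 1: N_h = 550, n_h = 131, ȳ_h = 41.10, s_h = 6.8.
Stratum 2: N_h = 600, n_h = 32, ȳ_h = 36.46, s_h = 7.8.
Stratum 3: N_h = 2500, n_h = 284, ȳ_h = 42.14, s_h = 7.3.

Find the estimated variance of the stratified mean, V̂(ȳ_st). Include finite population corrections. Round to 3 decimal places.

V̂(ȳ_st) = Σ W_h² (1 − n_h/N_h) s_h²/n_h, with W_h = N_h/N and N = 3650:
  stratum 1: (550/3650)²·(1 − 131/550)·6.8²/131 = 0.00610573
  stratum 2: (600/3650)²·(1 − 32/600)·7.8²/32 = 0.0486355
  stratum 3: (2500/3650)²·(1 − 284/2500)·7.3²/284 = 0.0780282
V̂(ȳ_st) = 0.132769

V̂(ȳ_st) ≈ 0.133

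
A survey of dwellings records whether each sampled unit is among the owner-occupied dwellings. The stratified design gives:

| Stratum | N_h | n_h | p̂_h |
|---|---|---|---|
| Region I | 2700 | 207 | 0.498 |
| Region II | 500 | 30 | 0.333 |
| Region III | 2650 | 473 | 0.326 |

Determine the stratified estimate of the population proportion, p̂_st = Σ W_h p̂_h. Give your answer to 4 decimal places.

N = 5850; stratum weights W_h = N_h/N.
p̂_st = Σ W_h p̂_h = (2700·0.498 + 500·0.333 + 2650·0.326)/5850 = 0.40598

p̂_st ≈ 0.4060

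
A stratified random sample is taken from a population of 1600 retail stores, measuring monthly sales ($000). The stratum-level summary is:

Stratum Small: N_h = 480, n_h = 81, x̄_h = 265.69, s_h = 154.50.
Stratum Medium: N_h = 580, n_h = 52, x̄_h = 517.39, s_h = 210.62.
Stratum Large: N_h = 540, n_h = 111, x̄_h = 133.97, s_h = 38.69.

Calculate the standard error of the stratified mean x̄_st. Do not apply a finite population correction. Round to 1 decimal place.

SE(x̄_st) ≈ 11.8

V̂(x̄_st) = Σ W_h² s_h²/n_h, with W_h = N_h/N and N = 1600:
  stratum Small: (480/1600)²·154.50²/81 = 26.5225
  stratum Medium: (580/1600)²·210.62²/52 = 112.102
  stratum Large: (540/1600)²·38.69²/111 = 1.53611
V̂(x̄_st) = 140.16
SE(x̄_st) = √140.16 = 11.8389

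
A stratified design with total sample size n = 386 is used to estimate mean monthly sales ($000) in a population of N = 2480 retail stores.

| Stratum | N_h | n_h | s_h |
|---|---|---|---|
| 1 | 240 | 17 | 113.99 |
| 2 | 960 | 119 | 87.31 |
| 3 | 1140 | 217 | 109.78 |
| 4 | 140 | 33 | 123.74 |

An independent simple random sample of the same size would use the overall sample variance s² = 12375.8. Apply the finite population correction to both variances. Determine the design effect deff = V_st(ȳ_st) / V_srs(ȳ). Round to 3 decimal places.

deff ≈ 0.949

V̂(ȳ_st) = Σ W_h² (1 − n_h/N_h) s_h²/n_h, with W_h = N_h/N and N = 2480:
  stratum 1: (240/2480)²·(1 − 17/240)·113.99²/17 = 6.65116
  stratum 2: (960/2480)²·(1 − 119/960)·87.31²/119 = 8.40901
  stratum 3: (1140/2480)²·(1 − 217/1140)·109.78²/217 = 9.50145
  stratum 4: (140/2480)²·(1 − 33/140)·123.74²/33 = 1.13009
V_st = 25.6917
V_srs = (1 − 386/2480)·12375.8/386 = 27.0714
deff = V_st / V_srs = 25.6917/27.0714 = 0.9490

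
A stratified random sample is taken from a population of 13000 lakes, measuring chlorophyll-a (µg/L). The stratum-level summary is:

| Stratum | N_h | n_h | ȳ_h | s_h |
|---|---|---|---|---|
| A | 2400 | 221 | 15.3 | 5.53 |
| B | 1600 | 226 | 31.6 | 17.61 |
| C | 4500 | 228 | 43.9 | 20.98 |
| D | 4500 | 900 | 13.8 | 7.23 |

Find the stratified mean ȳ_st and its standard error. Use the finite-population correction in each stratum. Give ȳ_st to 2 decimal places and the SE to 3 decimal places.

ȳ_st = Σ W_h ȳ_h = (2400·15.3 + 1600·31.6 + 4500·43.9 + 4500·13.8)/13000 = 26.68692
V̂(ȳ_st) = Σ W_h² (1 − n_h/N_h) s_h²/n_h, with W_h = N_h/N and N = 13000:
  stratum A: (2400/13000)²·(1 − 221/2400)·5.53²/221 = 0.00428193
  stratum B: (1600/13000)²·(1 − 226/1600)·17.61²/226 = 0.0178497
  stratum C: (4500/13000)²·(1 − 228/4500)·20.98²/228 = 0.2196
  stratum D: (4500/13000)²·(1 − 900/4500)·7.23²/900 = 0.00556753
V̂(ȳ_st) = 0.2473
SE(ȳ_st) = √0.2473 = 0.497292

ȳ_st ≈ 26.69, SE ≈ 0.497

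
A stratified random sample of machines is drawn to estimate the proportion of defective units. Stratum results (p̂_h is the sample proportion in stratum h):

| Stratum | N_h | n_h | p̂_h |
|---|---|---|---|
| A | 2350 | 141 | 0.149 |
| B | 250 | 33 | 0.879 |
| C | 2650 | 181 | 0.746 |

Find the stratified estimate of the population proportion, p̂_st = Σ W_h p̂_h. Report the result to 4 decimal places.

N = 5250; stratum weights W_h = N_h/N.
p̂_st = Σ W_h p̂_h = (2350·0.149 + 250·0.879 + 2650·0.746)/5250 = 0.48510

p̂_st ≈ 0.4851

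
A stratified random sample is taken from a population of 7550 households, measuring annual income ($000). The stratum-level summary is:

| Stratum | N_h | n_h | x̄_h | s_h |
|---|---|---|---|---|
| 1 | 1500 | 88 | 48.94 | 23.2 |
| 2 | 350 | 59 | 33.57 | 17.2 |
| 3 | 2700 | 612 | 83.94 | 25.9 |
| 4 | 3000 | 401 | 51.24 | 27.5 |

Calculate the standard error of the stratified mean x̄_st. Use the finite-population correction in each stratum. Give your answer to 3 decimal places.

V̂(x̄_st) = Σ W_h² (1 − n_h/N_h) s_h²/n_h, with W_h = N_h/N and N = 7550:
  stratum 1: (1500/7550)²·(1 − 88/1500)·23.2²/88 = 0.227261
  stratum 2: (350/7550)²·(1 − 59/350)·17.2²/59 = 0.00895926
  stratum 3: (2700/7550)²·(1 − 612/2700)·25.9²/612 = 0.108405
  stratum 4: (3000/7550)²·(1 − 401/3000)·27.5²/401 = 0.257961
V̂(x̄_st) = 0.602587
SE(x̄_st) = √0.602587 = 0.776265

SE(x̄_st) ≈ 0.776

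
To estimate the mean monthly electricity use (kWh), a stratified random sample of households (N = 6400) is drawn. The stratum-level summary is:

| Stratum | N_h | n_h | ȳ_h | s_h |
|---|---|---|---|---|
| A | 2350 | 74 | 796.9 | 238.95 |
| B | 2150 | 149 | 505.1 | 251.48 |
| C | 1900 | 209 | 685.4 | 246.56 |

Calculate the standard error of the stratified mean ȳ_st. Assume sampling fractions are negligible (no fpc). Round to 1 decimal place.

SE(ȳ_st) ≈ 13.3

V̂(ȳ_st) = Σ W_h² s_h²/n_h, with W_h = N_h/N and N = 6400:
  stratum A: (2350/6400)²·238.95²/74 = 104.03
  stratum B: (2150/6400)²·251.48²/149 = 47.9002
  stratum C: (1900/6400)²·246.56²/209 = 25.6358
V̂(ȳ_st) = 177.566
SE(ȳ_st) = √177.566 = 13.3254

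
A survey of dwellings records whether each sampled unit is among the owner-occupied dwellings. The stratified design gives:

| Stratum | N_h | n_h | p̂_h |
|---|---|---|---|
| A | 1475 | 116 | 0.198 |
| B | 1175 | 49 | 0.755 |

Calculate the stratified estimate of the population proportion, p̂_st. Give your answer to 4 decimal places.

N = 2650; stratum weights W_h = N_h/N.
p̂_st = Σ W_h p̂_h = (1475·0.198 + 1175·0.755)/2650 = 0.44497

p̂_st ≈ 0.4450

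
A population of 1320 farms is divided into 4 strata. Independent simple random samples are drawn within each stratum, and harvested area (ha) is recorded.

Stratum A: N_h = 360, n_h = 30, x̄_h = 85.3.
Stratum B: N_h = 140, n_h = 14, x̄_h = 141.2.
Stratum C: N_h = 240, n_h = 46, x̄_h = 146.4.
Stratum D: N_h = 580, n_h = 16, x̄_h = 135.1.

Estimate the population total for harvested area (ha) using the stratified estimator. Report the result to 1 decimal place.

τ̂_st = Σ N_h x̄_h = 360·85.3 + 140·141.2 + 240·146.4 + 580·135.1 = 163970.0

τ̂_st ≈ 163970.0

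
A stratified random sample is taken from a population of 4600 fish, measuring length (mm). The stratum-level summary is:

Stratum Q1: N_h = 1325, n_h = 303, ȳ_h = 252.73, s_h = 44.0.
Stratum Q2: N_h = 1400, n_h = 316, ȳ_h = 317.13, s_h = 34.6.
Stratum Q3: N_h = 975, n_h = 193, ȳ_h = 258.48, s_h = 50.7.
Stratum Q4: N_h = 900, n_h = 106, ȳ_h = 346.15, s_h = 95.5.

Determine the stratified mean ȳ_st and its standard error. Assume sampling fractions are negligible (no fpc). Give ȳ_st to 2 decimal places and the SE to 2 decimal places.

ȳ_st = Σ W_h ȳ_h = (1325·252.73 + 1400·317.13 + 975·258.48 + 900·346.15)/4600 = 291.82658
V̂(ȳ_st) = Σ W_h² s_h²/n_h, with W_h = N_h/N and N = 4600:
  stratum Q1: (1325/4600)²·44.0²/303 = 0.530126
  stratum Q2: (1400/4600)²·34.6²/316 = 0.350918
  stratum Q3: (975/4600)²·50.7²/193 = 0.598346
  stratum Q4: (900/4600)²·95.5²/106 = 3.2936
V̂(ȳ_st) = 4.77298
SE(ȳ_st) = √4.77298 = 2.18472

ȳ_st ≈ 291.83, SE ≈ 2.18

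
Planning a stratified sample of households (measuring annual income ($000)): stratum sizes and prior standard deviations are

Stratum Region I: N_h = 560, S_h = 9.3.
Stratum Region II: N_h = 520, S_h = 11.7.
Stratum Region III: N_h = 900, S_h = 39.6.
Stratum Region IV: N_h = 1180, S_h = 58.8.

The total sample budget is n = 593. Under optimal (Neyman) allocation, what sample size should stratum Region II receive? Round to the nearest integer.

31

Neyman allocation: n_h = n · N_h S_h / Σ N_i S_i, with n = 593.
  stratum Region I: N_h·S_h = 560·9.3 = 5208.00
  stratum Region II: N_h·S_h = 520·11.7 = 6084.00
  stratum Region III: N_h·S_h = 900·39.6 = 35640.00
  stratum Region IV: N_h·S_h = 1180·58.8 = 69384.00
Σ N_h S_h = 116316.00
n for stratum Region II = 593·6084.00/116316.00 = 31.017 → 31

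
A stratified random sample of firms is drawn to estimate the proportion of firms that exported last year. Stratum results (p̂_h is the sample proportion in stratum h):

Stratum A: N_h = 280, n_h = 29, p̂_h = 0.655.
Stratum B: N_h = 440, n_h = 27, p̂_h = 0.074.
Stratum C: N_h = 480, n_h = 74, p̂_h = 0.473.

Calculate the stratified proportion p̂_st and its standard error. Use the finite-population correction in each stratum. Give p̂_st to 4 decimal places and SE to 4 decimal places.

p̂_st ≈ 0.3692, SE ≈ 0.0345

N = 1200; stratum weights W_h = N_h/N.
p̂_st = Σ W_h p̂_h = (280·0.655 + 440·0.074 + 480·0.473)/1200 = 0.36917
V̂(p̂_st) = Σ W_h² (1 − n_h/N_h) p̂_h(1−p̂_h)/(n_h−1):
  stratum A: (280/1200)²·(1 − 29/280)·0.655·0.345/28 = 0.000393887
  stratum B: (440/1200)²·(1 − 27/440)·0.074·0.926/26 = 0.00033259
  stratum C: (480/1200)²·(1 − 74/480)·0.473·0.527/73 = 0.000462119
V̂(p̂_st) = 0.0011886; SE = √V̂ = 0.034476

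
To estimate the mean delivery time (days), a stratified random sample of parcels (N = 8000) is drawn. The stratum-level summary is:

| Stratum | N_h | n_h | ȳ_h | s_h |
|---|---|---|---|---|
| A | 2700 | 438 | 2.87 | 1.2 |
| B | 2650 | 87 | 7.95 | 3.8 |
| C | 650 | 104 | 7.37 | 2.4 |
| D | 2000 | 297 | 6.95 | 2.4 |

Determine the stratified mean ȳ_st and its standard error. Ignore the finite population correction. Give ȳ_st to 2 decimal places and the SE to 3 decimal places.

ȳ_st ≈ 5.94, SE ≈ 0.142

ȳ_st = Σ W_h ȳ_h = (2700·2.87 + 2650·7.95 + 650·7.37 + 2000·6.95)/8000 = 5.93837
V̂(ȳ_st) = Σ W_h² s_h²/n_h, with W_h = N_h/N and N = 8000:
  stratum A: (2700/8000)²·1.2²/438 = 0.000374486
  stratum B: (2650/8000)²·3.8²/87 = 0.0182121
  stratum C: (650/8000)²·2.4²/104 = 0.000365625
  stratum D: (2000/8000)²·2.4²/297 = 0.00121212
V̂(ȳ_st) = 0.0201643
SE(ȳ_st) = √0.0201643 = 0.142001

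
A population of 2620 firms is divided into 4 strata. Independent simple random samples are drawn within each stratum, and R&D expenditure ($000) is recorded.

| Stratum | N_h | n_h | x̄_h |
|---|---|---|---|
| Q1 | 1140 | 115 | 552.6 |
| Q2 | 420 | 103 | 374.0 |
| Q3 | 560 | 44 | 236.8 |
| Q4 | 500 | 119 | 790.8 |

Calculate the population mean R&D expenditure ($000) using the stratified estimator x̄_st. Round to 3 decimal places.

x̄_st ≈ 501.928

N = Σ N_h = 2620. Stratum weights W_h = N_h/N.
x̄_st = (1140·552.6 + 420·374.0 + 560·236.8 + 500·790.8) / 2620 = 501.92824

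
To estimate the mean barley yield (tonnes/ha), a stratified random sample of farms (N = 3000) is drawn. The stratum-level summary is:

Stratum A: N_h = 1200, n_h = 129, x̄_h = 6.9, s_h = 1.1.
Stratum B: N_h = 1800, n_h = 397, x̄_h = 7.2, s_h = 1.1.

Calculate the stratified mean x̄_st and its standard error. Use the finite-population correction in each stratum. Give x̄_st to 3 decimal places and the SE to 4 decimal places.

x̄_st ≈ 7.080, SE ≈ 0.0468

x̄_st = Σ W_h x̄_h = (1200·6.9 + 1800·7.2)/3000 = 7.08000
V̂(x̄_st) = Σ W_h² (1 − n_h/N_h) s_h²/n_h, with W_h = N_h/N and N = 3000:
  stratum A: (1200/3000)²·(1 − 129/1200)·1.1²/129 = 0.00133944
  stratum B: (1800/3000)²·(1 − 397/1800)·1.1²/397 = 0.000855229
V̂(x̄_st) = 0.00219467
SE(x̄_st) = √0.00219467 = 0.0468473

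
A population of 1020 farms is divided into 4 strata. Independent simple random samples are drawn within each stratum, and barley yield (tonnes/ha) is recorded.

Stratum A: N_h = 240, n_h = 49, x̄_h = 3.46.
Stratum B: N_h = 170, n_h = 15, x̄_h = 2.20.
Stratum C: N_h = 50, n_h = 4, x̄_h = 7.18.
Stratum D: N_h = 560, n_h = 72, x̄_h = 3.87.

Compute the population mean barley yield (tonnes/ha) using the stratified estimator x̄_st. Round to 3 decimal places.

x̄_st ≈ 3.657

N = Σ N_h = 1020. Stratum weights W_h = N_h/N.
x̄_st = (240·3.46 + 170·2.20 + 50·7.18 + 560·3.87) / 1020 = 3.65745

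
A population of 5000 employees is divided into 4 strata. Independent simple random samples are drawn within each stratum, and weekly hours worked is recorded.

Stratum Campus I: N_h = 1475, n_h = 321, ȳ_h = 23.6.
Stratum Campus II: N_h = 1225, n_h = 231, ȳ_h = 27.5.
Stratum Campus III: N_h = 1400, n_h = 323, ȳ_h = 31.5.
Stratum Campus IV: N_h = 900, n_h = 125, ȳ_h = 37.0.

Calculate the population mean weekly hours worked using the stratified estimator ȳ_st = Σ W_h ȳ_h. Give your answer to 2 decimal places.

N = Σ N_h = 5000. Stratum weights W_h = N_h/N.
ȳ_st = (1475·23.6 + 1225·27.5 + 1400·31.5 + 900·37.0) / 5000 = 29.1795

ȳ_st ≈ 29.18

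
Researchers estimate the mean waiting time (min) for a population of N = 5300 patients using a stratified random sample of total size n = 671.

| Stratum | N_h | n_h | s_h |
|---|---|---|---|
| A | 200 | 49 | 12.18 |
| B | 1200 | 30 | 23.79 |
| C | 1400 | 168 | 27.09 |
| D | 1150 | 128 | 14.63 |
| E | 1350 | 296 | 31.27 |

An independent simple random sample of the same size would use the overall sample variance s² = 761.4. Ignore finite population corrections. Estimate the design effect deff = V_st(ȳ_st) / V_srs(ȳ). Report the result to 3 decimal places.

deff ≈ 1.383

V̂(ȳ_st) = Σ W_h² s_h²/n_h, with W_h = N_h/N and N = 5300:
  stratum A: (200/5300)²·12.18²/49 = 0.00431129
  stratum B: (1200/5300)²·23.79²/30 = 0.967116
  stratum C: (1400/5300)²·27.09²/168 = 0.304799
  stratum D: (1150/5300)²·14.63²/128 = 0.0787268
  stratum E: (1350/5300)²·31.27²/296 = 0.214328
V_st = 1.56928
V_srs = s²/n = 761.4/671 = 1.13472
deff = V_st / V_srs = 1.56928/1.13472 = 1.3830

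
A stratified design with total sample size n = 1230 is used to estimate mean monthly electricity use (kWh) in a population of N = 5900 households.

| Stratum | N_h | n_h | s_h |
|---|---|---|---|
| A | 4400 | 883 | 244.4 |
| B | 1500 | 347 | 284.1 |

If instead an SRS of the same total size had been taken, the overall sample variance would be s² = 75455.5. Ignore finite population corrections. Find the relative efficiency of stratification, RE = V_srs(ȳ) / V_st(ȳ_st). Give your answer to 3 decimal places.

RE ≈ 1.165

V̂(ȳ_st) = Σ W_h² s_h²/n_h, with W_h = N_h/N and N = 5900:
  stratum A: (4400/5900)²·244.4²/883 = 37.6221
  stratum B: (1500/5900)²·284.1²/347 = 15.0346
V_st = 52.6567
V_srs = s²/n = 75455.5/1230 = 61.3459
Relative efficiency = V_srs / V_st = 61.3459/52.6567 = 1.1650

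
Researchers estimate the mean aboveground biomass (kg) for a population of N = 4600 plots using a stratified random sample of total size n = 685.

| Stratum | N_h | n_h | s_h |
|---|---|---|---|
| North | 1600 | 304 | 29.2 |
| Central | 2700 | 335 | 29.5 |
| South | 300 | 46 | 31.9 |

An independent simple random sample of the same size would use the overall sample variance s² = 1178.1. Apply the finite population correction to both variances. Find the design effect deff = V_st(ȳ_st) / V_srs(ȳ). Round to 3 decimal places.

deff ≈ 0.778

V̂(ȳ_st) = Σ W_h² (1 − n_h/N_h) s_h²/n_h, with W_h = N_h/N and N = 4600:
  stratum North: (1600/4600)²·(1 − 304/1600)·29.2²/304 = 0.274854
  stratum Central: (2700/4600)²·(1 − 335/2700)·29.5²/335 = 0.783932
  stratum South: (300/4600)²·(1 − 46/300)·31.9²/46 = 0.0796641
V_st = 1.13845
V_srs = (1 − 685/4600)·1178.1/685 = 1.46375
deff = V_st / V_srs = 1.13845/1.46375 = 0.7778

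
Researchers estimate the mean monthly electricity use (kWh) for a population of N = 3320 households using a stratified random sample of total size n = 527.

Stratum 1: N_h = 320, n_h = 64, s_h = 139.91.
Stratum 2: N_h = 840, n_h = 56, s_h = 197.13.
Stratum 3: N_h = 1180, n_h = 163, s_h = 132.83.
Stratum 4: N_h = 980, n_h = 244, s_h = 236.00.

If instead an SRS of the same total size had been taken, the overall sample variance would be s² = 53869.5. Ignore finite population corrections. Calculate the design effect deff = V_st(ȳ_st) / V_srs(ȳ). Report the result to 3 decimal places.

deff ≈ 0.791

V̂(ȳ_st) = Σ W_h² s_h²/n_h, with W_h = N_h/N and N = 3320:
  stratum 1: (320/3320)²·139.91²/64 = 2.84146
  stratum 2: (840/3320)²·197.13²/56 = 44.4222
  stratum 3: (1180/3320)²·132.83²/163 = 13.6739
  stratum 4: (980/3320)²·236.00²/244 = 19.8889
V_st = 80.8264
V_srs = s²/n = 53869.5/527 = 102.219
deff = V_st / V_srs = 80.8264/102.219 = 0.7907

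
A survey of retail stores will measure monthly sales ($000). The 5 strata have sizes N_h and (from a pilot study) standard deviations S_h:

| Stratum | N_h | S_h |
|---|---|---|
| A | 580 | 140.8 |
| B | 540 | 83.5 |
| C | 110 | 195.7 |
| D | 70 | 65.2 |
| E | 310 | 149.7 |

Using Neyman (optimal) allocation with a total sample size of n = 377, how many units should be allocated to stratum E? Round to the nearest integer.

Neyman allocation: n_h = n · N_h S_h / Σ N_i S_i, with n = 377.
  stratum A: N_h·S_h = 580·140.8 = 81664.00
  stratum B: N_h·S_h = 540·83.5 = 45090.00
  stratum C: N_h·S_h = 110·195.7 = 21527.00
  stratum D: N_h·S_h = 70·65.2 = 4564.00
  stratum E: N_h·S_h = 310·149.7 = 46407.00
Σ N_h S_h = 199252.00
n for stratum E = 377·46407.00/199252.00 = 87.806 → 88

88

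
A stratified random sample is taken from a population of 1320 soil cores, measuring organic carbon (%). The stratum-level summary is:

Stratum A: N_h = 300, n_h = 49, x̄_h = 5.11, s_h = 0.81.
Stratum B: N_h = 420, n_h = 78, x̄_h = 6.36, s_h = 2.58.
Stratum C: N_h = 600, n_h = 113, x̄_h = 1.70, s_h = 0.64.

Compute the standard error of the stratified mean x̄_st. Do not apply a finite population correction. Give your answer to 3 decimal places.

SE(x̄_st) ≈ 0.100

V̂(x̄_st) = Σ W_h² s_h²/n_h, with W_h = N_h/N and N = 1320:
  stratum A: (300/1320)²·0.81²/49 = 0.000691622
  stratum B: (420/1320)²·2.58²/78 = 0.00863964
  stratum C: (600/1320)²·0.64²/113 = 0.000748921
V̂(x̄_st) = 0.0100802
SE(x̄_st) = √0.0100802 = 0.1004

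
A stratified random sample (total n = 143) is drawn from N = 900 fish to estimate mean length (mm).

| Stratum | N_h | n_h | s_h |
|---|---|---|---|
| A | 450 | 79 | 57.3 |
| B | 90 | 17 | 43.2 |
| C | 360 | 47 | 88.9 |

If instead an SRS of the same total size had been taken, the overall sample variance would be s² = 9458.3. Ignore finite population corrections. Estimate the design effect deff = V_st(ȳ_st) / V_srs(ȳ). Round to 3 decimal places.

V̂(ȳ_st) = Σ W_h² s_h²/n_h, with W_h = N_h/N and N = 900:
  stratum A: (450/900)²·57.3²/79 = 10.3902
  stratum B: (90/900)²·43.2²/17 = 1.09779
  stratum C: (360/900)²·88.9²/47 = 26.9045
V_st = 38.3925
V_srs = s²/n = 9458.3/143 = 66.142
deff = V_st / V_srs = 38.3925/66.142 = 0.5805

deff ≈ 0.580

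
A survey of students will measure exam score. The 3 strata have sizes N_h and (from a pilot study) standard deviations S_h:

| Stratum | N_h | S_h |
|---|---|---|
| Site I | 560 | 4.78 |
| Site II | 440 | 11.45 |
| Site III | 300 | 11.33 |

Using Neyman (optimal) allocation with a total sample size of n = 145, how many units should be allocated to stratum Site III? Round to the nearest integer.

Neyman allocation: n_h = n · N_h S_h / Σ N_i S_i, with n = 145.
  stratum Site I: N_h·S_h = 560·4.78 = 2676.80
  stratum Site II: N_h·S_h = 440·11.45 = 5038.00
  stratum Site III: N_h·S_h = 300·11.33 = 3399.00
Σ N_h S_h = 11113.80
n for stratum Site III = 145·3399.00/11113.80 = 44.346 → 44

44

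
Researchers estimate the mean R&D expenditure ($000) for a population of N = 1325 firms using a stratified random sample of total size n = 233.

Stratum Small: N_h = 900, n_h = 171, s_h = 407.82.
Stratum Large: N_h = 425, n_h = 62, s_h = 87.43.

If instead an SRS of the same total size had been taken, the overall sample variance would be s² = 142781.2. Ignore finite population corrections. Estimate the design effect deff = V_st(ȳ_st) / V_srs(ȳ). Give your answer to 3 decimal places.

V̂(ȳ_st) = Σ W_h² s_h²/n_h, with W_h = N_h/N and N = 1325:
  stratum Small: (900/1325)²·407.82²/171 = 448.739
  stratum Large: (425/1325)²·87.43²/62 = 12.6846
V_st = 461.424
V_srs = s²/n = 142781.2/233 = 612.795
deff = V_st / V_srs = 461.424/612.795 = 0.7530

deff ≈ 0.753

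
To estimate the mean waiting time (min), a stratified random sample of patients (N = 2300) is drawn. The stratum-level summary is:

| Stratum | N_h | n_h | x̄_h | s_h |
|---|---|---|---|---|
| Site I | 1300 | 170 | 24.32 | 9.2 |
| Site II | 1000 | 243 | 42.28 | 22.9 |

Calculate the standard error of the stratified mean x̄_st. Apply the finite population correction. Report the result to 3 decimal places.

SE(x̄_st) ≈ 0.669

V̂(x̄_st) = Σ W_h² (1 − n_h/N_h) s_h²/n_h, with W_h = N_h/N and N = 2300:
  stratum Site I: (1300/2300)²·(1 − 170/1300)·9.2²/170 = 0.138259
  stratum Site II: (1000/2300)²·(1 − 243/1000)·22.9²/243 = 0.30882
V̂(x̄_st) = 0.447078
SE(x̄_st) = √0.447078 = 0.668639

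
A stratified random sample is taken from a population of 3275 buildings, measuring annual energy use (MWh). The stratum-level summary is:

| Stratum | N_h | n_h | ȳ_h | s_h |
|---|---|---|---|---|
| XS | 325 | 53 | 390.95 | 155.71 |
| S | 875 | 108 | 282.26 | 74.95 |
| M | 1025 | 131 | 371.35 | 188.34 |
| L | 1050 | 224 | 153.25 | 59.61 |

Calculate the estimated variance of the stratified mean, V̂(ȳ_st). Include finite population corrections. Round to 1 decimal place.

V̂(ȳ_st) ≈ 31.4

V̂(ȳ_st) = Σ W_h² (1 − n_h/N_h) s_h²/n_h, with W_h = N_h/N and N = 3275:
  stratum XS: (325/3275)²·(1 − 53/325)·155.71²/53 = 3.77039
  stratum S: (875/3275)²·(1 − 108/875)·74.95²/108 = 3.25462
  stratum M: (1025/3275)²·(1 − 131/1025)·188.34²/131 = 23.1341
  stratum L: (1050/3275)²·(1 − 224/1050)·59.61²/224 = 1.28274
V̂(ȳ_st) = 31.4419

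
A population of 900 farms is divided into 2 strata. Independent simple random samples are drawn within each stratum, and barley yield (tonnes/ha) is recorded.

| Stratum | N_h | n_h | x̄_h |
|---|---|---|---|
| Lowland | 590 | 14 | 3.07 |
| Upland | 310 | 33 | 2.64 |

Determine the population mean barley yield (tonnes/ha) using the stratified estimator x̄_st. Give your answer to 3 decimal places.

x̄_st ≈ 2.922

N = Σ N_h = 900. Stratum weights W_h = N_h/N.
x̄_st = (590·3.07 + 310·2.64) / 900 = 2.92189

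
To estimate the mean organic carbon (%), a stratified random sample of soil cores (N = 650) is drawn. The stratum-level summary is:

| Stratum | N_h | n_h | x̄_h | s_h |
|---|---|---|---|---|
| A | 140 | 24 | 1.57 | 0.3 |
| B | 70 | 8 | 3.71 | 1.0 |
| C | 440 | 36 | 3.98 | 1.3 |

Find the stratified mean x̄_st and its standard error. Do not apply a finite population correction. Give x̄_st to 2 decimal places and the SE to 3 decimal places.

x̄_st ≈ 3.43, SE ≈ 0.152

x̄_st = Σ W_h x̄_h = (140·1.57 + 70·3.71 + 440·3.98)/650 = 3.43185
V̂(x̄_st) = Σ W_h² s_h²/n_h, with W_h = N_h/N and N = 650:
  stratum A: (140/650)²·0.3²/24 = 0.000173964
  stratum B: (70/650)²·1.0²/8 = 0.0014497
  stratum C: (440/650)²·1.3²/36 = 0.0215111
V̂(x̄_st) = 0.0231348
SE(x̄_st) = √0.0231348 = 0.152101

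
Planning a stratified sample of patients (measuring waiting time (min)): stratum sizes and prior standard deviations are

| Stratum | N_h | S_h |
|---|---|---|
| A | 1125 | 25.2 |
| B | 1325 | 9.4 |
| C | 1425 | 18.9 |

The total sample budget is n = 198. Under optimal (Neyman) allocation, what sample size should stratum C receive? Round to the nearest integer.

79

Neyman allocation: n_h = n · N_h S_h / Σ N_i S_i, with n = 198.
  stratum A: N_h·S_h = 1125·25.2 = 28350.00
  stratum B: N_h·S_h = 1325·9.4 = 12455.00
  stratum C: N_h·S_h = 1425·18.9 = 26932.50
Σ N_h S_h = 67737.50
n for stratum C = 198·26932.50/67737.50 = 78.725 → 79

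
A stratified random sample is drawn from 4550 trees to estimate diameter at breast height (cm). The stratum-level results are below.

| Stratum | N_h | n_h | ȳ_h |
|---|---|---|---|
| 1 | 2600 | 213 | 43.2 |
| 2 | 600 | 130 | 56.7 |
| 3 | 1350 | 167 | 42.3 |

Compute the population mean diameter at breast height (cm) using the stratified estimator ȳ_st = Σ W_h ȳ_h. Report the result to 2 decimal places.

N = Σ N_h = 4550. Stratum weights W_h = N_h/N.
ȳ_st = (2600·43.2 + 600·56.7 + 1350·42.3) / 4550 = 44.7132

ȳ_st ≈ 44.71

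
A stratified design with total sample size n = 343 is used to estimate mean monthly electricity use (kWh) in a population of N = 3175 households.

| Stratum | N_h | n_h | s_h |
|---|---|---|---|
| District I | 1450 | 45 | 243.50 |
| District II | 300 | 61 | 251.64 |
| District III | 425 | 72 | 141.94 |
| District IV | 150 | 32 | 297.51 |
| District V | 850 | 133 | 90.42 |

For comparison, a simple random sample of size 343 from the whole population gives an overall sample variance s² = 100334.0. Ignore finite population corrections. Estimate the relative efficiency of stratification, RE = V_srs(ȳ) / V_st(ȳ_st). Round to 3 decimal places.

V̂(ȳ_st) = Σ W_h² s_h²/n_h, with W_h = N_h/N and N = 3175:
  stratum District I: (1450/3175)²·243.50²/45 = 274.811
  stratum District II: (300/3175)²·251.64²/61 = 9.26797
  stratum District III: (425/3175)²·141.94²/72 = 5.01381
  stratum District IV: (150/3175)²·297.51²/32 = 6.17374
  stratum District V: (850/3175)²·90.42²/133 = 4.40583
V_st = 299.672
V_srs = s²/n = 100334.0/343 = 292.519
Relative efficiency = V_srs / V_st = 292.519/299.672 = 0.9761

RE ≈ 0.976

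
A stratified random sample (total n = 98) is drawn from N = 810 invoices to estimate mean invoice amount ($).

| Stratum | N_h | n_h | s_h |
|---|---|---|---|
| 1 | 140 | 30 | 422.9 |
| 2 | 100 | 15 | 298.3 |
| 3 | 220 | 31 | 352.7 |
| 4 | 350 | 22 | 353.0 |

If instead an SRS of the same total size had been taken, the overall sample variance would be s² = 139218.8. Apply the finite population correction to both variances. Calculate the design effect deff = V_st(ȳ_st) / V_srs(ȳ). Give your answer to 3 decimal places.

V̂(ȳ_st) = Σ W_h² (1 − n_h/N_h) s_h²/n_h, with W_h = N_h/N and N = 810:
  stratum 1: (140/810)²·(1 − 30/140)·422.9²/30 = 139.928
  stratum 2: (100/810)²·(1 − 15/100)·298.3²/15 = 76.8536
  stratum 3: (220/810)²·(1 − 31/220)·352.7²/31 = 254.31
  stratum 4: (350/810)²·(1 − 22/350)·353.0²/22 = 991.057
V_st = 1462.15
V_srs = (1 − 98/810)·139218.8/98 = 1248.72
deff = V_st / V_srs = 1462.15/1248.72 = 1.1709

deff ≈ 1.171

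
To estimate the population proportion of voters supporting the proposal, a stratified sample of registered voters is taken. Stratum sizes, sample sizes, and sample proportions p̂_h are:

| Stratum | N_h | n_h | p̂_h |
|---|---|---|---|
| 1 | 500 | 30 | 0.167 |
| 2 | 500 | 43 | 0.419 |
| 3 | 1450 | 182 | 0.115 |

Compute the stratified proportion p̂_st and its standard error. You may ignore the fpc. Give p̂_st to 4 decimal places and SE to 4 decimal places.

p̂_st ≈ 0.1877, SE ≈ 0.0253

N = 2450; stratum weights W_h = N_h/N.
p̂_st = Σ W_h p̂_h = (500·0.167 + 500·0.419 + 1450·0.115)/2450 = 0.18765
V̂(p̂_st) = Σ W_h² p̂_h(1−p̂_h)/(n_h−1):
  stratum 1: (500/2450)²·0.167·0.833/29 = 0.000199789
  stratum 2: (500/2450)²·0.419·0.581/42 = 0.000241406
  stratum 3: (1450/2450)²·0.115·0.885/181 = 0.000196955
V̂(p̂_st) = 0.00063815; SE = √V̂ = 0.0252616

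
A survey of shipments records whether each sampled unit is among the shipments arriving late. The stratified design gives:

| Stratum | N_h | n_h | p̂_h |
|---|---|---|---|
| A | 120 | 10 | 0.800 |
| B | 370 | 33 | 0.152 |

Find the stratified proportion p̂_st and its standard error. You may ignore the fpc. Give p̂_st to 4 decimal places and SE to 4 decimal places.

p̂_st ≈ 0.3107, SE ≈ 0.0580

N = 490; stratum weights W_h = N_h/N.
p̂_st = Σ W_h p̂_h = (120·0.800 + 370·0.152)/490 = 0.31069
V̂(p̂_st) = Σ W_h² p̂_h(1−p̂_h)/(n_h−1):
  stratum A: (120/490)²·0.800·0.200/9 = 0.00106622
  stratum B: (370/490)²·0.152·0.848/32 = 0.00229668
V̂(p̂_st) = 0.0033629; SE = √V̂ = 0.0579905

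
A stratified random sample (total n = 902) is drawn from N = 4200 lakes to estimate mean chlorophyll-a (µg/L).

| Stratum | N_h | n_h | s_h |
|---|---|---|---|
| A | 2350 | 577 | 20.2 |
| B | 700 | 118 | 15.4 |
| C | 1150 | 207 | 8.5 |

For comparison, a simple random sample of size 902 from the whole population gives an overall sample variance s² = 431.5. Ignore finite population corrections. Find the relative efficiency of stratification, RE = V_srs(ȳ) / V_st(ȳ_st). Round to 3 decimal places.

V̂(ȳ_st) = Σ W_h² s_h²/n_h, with W_h = N_h/N and N = 4200:
  stratum A: (2350/4200)²·20.2²/577 = 0.221393
  stratum B: (700/4200)²·15.4²/118 = 0.0558286
  stratum C: (1150/4200)²·8.5²/207 = 0.0261676
V_st = 0.303389
V_srs = s²/n = 431.5/902 = 0.478381
Relative efficiency = V_srs / V_st = 0.478381/0.303389 = 1.5768

RE ≈ 1.577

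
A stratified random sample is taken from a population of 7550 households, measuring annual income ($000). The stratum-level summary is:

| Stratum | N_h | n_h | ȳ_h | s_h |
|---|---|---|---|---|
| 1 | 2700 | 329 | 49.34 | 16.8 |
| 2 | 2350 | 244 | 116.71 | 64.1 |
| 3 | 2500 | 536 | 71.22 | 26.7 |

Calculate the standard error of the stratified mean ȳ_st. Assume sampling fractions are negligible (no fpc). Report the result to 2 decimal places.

SE(ȳ_st) ≈ 1.37

V̂(ȳ_st) = Σ W_h² s_h²/n_h, with W_h = N_h/N and N = 7550:
  stratum 1: (2700/7550)²·16.8²/329 = 0.109713
  stratum 2: (2350/7550)²·64.1²/244 = 1.63143
  stratum 3: (2500/7550)²·26.7²/536 = 0.145829
V̂(ȳ_st) = 1.88697
SE(ȳ_st) = √1.88697 = 1.37367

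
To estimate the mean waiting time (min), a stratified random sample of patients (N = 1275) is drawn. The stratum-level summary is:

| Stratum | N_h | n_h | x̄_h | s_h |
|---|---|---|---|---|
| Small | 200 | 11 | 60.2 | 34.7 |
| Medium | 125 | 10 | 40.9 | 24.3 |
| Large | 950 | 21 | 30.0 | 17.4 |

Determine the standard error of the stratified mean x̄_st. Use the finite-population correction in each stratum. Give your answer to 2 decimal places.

SE(x̄_st) ≈ 3.30

V̂(x̄_st) = Σ W_h² (1 − n_h/N_h) s_h²/n_h, with W_h = N_h/N and N = 1275:
  stratum Small: (200/1275)²·(1 − 11/200)·34.7²/11 = 2.54529
  stratum Medium: (125/1275)²·(1 − 10/125)·24.3²/10 = 0.522156
  stratum Large: (950/1275)²·(1 − 21/950)·17.4²/21 = 7.82705
V̂(x̄_st) = 10.8945
SE(x̄_st) = √10.8945 = 3.30068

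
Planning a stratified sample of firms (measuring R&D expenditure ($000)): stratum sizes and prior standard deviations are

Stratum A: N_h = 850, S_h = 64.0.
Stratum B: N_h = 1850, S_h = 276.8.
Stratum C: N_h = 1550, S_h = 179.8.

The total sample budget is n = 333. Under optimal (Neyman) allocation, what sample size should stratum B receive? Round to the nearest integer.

Neyman allocation: n_h = n · N_h S_h / Σ N_i S_i, with n = 333.
  stratum A: N_h·S_h = 850·64.0 = 54400.00
  stratum B: N_h·S_h = 1850·276.8 = 512080.00
  stratum C: N_h·S_h = 1550·179.8 = 278690.00
Σ N_h S_h = 845170.00
n for stratum B = 333·512080.00/845170.00 = 201.761 → 202

202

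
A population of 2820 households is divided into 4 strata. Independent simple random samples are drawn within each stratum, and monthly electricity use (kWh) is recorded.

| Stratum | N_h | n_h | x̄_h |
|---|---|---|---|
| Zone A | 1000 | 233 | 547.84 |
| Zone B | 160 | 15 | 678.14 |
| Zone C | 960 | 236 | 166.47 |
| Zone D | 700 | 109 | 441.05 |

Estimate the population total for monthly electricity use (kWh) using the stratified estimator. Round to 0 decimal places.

τ̂_st ≈ 1124889

τ̂_st = Σ N_h x̄_h = 1000·547.84 + 160·678.14 + 960·166.47 + 700·441.05 = 1124889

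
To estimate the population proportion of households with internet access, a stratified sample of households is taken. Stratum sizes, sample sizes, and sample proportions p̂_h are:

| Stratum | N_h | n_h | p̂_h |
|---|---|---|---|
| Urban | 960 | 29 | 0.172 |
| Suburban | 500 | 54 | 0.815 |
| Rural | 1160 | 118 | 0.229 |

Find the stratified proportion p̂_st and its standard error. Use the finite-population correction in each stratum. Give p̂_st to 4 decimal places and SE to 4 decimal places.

N = 2620; stratum weights W_h = N_h/N.
p̂_st = Σ W_h p̂_h = (960·0.172 + 500·0.815 + 1160·0.229)/2620 = 0.31995
V̂(p̂_st) = Σ W_h² (1 − n_h/N_h) p̂_h(1−p̂_h)/(n_h−1):
  stratum Urban: (960/2620)²·(1 − 29/960)·0.172·0.828/28 = 0.000662246
  stratum Suburban: (500/2620)²·(1 − 54/500)·0.815·0.185/53 = 9.24178e-05
  stratum Rural: (1160/2620)²·(1 − 118/1160)·0.229·0.771/117 = 0.000265722
V̂(p̂_st) = 0.00102039; SE = √V̂ = 0.0319435

p̂_st ≈ 0.3199, SE ≈ 0.0319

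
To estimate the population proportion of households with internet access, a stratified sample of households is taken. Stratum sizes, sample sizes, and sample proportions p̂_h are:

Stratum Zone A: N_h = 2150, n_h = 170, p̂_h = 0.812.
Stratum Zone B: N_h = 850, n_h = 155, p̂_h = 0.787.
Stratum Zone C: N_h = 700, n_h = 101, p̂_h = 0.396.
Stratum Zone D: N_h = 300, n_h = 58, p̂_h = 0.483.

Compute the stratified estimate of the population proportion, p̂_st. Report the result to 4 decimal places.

p̂_st ≈ 0.7092

N = 4000; stratum weights W_h = N_h/N.
p̂_st = Σ W_h p̂_h = (2150·0.812 + 850·0.787 + 700·0.396 + 300·0.483)/4000 = 0.70921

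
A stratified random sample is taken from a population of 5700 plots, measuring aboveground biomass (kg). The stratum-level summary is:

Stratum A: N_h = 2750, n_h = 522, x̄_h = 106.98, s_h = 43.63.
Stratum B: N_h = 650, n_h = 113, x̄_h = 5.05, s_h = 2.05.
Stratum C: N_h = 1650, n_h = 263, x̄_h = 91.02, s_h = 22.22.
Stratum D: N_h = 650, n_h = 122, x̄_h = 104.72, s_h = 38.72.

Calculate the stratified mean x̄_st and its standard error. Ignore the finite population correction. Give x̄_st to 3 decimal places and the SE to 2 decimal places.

x̄_st ≈ 90.479, SE ≈ 1.08

x̄_st = Σ W_h x̄_h = (2750·106.98 + 650·5.05 + 1650·91.02 + 650·104.72)/5700 = 90.47868
V̂(x̄_st) = Σ W_h² s_h²/n_h, with W_h = N_h/N and N = 5700:
  stratum A: (2750/5700)²·43.63²/522 = 0.84882
  stratum B: (650/5700)²·2.05²/113 = 0.000483622
  stratum C: (1650/5700)²·22.22²/263 = 0.157308
  stratum D: (650/5700)²·38.72²/122 = 0.159804
V̂(x̄_st) = 1.16642
SE(x̄_st) = √1.16642 = 1.08001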